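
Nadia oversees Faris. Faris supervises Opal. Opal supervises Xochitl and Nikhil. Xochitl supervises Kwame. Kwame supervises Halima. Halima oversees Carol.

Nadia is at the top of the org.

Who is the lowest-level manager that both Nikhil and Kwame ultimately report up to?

Opal

Nikhil's chain of managers is Opal, Faris, Nadia. Kwame's chain of managers is Xochitl, Opal, Faris, Nadia. The first manager that appears in both chains is Opal.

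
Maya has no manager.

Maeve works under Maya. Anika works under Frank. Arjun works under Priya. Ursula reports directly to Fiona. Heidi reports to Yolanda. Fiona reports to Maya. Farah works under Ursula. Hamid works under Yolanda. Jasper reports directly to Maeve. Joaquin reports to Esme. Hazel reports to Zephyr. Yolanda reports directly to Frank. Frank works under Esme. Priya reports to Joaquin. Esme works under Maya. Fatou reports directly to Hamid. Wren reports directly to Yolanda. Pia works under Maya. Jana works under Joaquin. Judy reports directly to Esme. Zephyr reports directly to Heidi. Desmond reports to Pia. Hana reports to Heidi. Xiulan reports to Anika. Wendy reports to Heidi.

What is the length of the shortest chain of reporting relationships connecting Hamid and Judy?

Hamid is 3 levels below Esme, and Judy is 1 level below Esme (their lowest common manager). The shortest path runs up from Hamid to Esme and back down to Judy: 3 + 1 = 4 links.

4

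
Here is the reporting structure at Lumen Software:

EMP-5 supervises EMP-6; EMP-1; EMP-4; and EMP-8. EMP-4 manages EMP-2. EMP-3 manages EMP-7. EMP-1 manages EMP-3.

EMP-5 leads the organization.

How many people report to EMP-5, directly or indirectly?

EMP-5 directly manages EMP-6, EMP-1, EMP-4, EMP-8. EMP-6 has no reports. Under EMP-1: EMP-3, EMP-7 (2). Under EMP-4: EMP-2 (1). EMP-8 has no reports. So EMP-5's organization is 4 direct reports plus everyone under them: 1 + 3 + 2 + 1 = 7.

7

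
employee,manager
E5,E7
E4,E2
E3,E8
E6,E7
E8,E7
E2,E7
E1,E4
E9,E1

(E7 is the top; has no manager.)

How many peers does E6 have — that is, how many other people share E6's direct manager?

3

E6 reports to E7. E7's other direct reports are E2, E5, E8 — 3 peers.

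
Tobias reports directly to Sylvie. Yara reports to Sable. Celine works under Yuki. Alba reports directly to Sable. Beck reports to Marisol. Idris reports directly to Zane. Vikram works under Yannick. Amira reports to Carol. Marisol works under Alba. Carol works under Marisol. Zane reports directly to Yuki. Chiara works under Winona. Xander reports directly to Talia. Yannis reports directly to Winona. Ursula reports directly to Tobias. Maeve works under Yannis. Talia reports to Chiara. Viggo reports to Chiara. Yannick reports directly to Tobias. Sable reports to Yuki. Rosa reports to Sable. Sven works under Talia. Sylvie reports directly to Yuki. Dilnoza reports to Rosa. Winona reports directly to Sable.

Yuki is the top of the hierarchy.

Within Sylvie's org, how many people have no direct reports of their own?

The people in Sylvie's organization with no one reporting to them are Vikram, Ursula. That is 2.

2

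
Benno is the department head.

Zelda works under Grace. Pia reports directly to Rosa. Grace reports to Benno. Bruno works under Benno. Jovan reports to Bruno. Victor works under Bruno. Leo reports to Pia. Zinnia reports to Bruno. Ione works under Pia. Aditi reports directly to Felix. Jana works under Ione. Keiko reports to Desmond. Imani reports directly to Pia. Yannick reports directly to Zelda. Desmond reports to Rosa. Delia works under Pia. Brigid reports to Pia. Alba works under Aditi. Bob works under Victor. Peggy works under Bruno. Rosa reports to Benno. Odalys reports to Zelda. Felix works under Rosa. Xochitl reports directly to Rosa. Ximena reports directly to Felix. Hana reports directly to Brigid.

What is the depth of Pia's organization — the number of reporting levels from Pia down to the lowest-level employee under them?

The longest chain under Pia runs Pia → Brigid → Hana, which is 2 levels below Pia.

2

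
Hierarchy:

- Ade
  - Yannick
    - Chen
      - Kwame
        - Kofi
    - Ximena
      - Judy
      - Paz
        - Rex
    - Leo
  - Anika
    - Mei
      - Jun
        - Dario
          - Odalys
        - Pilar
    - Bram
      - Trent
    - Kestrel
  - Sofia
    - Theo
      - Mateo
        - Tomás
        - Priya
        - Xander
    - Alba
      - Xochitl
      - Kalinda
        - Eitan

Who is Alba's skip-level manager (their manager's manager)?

Ade

Alba reports to Sofia, and Sofia reports to Ade. So Alba's skip-level manager is Ade.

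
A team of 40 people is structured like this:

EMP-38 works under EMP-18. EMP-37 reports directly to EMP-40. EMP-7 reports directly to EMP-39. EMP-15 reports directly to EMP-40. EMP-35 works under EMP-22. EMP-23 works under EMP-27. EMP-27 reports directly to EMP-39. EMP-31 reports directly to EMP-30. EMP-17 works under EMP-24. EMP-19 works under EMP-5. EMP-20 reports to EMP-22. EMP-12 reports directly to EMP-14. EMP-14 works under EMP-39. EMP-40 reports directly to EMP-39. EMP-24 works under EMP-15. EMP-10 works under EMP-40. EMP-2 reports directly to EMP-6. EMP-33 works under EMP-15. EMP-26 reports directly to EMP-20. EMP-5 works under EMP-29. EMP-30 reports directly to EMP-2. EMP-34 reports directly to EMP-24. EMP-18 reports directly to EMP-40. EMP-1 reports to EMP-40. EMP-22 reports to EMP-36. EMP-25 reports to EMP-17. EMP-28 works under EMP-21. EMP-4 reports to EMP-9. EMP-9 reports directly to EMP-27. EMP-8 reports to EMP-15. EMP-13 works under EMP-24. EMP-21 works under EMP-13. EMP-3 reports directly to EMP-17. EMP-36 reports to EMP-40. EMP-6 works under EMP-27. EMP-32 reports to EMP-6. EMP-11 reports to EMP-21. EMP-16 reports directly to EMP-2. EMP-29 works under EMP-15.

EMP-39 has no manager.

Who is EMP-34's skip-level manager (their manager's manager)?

EMP-34 reports to EMP-24, and EMP-24 reports to EMP-15. So EMP-34's skip-level manager is EMP-15.

EMP-15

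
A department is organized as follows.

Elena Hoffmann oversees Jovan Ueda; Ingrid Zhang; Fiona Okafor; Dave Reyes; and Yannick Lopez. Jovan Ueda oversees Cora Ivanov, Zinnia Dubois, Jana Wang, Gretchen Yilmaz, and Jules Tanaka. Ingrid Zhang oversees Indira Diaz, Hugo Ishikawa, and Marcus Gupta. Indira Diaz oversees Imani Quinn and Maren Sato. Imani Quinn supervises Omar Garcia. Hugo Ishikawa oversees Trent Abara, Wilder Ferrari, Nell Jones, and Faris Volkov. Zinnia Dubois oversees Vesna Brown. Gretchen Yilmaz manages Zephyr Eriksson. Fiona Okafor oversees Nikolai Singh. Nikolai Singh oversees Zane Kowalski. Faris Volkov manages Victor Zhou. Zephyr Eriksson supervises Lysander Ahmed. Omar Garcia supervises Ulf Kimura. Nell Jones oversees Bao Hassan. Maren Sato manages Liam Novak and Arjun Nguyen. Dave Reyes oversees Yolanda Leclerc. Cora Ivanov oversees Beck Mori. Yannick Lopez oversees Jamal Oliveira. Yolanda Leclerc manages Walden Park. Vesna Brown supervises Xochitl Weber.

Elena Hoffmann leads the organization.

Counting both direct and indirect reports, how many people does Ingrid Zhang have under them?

Ingrid Zhang directly manages Indira Diaz, Hugo Ishikawa, Marcus Gupta. Under Indira Diaz: Maren Sato, Arjun Nguyen, Liam Novak, Imani Quinn, Omar Garcia, Ulf Kimura (6). Under Hugo Ishikawa: Trent Abara, Wilder Ferrari, Nell Jones, Bao Hassan, Faris Volkov, Victor Zhou (6). Marcus Gupta has no reports. So Ingrid Zhang's organization is 3 direct reports plus everyone under them: 7 + 7 + 1 = 15.

15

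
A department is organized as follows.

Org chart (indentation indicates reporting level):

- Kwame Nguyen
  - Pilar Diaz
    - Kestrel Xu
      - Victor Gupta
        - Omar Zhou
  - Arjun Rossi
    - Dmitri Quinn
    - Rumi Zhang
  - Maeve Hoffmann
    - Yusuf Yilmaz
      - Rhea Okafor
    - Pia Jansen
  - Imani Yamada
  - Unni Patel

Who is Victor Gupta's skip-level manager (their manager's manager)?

Victor Gupta reports to Kestrel Xu, and Kestrel Xu reports to Pilar Diaz. So Victor Gupta's skip-level manager is Pilar Diaz.

Pilar Diaz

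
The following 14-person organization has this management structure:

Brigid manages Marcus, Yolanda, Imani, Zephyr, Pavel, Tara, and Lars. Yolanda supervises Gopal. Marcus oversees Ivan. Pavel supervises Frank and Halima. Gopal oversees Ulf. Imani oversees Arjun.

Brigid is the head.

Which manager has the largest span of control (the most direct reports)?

Direct-report counts: Brigid has 7; Pavel has 2; Imani has 1; Yolanda has 1; Gopal has 1; Marcus has 1. The largest is 7, held by Brigid.

Brigid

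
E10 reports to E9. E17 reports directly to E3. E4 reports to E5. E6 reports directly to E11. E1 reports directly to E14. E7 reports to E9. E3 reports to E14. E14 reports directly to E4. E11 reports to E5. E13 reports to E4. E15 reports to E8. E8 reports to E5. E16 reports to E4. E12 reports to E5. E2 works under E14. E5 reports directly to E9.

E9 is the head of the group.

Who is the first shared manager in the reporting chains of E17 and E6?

E17's chain of managers is E3, E14, E4, E5, E9. E6's chain of managers is E11, E5, E9. The first manager that appears in both chains is E5.

E5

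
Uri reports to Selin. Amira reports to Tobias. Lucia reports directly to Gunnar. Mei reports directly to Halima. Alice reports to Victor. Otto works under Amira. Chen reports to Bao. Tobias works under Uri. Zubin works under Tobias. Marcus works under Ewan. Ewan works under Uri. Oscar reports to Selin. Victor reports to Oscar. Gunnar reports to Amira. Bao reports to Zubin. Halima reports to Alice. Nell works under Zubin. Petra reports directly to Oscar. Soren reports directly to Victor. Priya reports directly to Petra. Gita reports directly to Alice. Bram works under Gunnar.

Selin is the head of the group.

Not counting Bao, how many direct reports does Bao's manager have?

Bao reports to Zubin. Zubin's other direct reports are Nell — 1 peer.

1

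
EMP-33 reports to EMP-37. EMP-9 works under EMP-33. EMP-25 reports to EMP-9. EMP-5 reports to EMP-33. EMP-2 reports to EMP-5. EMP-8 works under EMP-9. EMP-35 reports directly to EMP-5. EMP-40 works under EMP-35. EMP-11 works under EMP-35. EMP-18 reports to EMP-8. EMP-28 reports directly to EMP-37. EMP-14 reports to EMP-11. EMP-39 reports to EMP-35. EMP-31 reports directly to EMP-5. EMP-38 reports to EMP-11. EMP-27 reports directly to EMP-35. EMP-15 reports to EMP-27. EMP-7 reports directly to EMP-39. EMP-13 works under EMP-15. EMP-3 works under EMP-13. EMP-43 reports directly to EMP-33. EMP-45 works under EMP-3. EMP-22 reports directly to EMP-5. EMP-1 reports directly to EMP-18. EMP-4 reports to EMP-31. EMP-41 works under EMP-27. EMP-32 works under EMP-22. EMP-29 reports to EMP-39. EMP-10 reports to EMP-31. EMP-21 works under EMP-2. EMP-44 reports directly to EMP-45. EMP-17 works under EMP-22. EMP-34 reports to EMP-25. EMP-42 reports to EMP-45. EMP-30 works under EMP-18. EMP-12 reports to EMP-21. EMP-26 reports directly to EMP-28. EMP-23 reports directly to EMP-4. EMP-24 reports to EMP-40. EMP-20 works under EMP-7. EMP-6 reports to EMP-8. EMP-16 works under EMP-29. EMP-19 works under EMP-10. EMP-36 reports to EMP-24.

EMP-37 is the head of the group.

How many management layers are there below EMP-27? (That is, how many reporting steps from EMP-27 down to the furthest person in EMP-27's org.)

The longest chain under EMP-27 runs EMP-27 → EMP-15 → EMP-13 → EMP-3 → EMP-45 → EMP-42, which is 5 levels below EMP-27.

5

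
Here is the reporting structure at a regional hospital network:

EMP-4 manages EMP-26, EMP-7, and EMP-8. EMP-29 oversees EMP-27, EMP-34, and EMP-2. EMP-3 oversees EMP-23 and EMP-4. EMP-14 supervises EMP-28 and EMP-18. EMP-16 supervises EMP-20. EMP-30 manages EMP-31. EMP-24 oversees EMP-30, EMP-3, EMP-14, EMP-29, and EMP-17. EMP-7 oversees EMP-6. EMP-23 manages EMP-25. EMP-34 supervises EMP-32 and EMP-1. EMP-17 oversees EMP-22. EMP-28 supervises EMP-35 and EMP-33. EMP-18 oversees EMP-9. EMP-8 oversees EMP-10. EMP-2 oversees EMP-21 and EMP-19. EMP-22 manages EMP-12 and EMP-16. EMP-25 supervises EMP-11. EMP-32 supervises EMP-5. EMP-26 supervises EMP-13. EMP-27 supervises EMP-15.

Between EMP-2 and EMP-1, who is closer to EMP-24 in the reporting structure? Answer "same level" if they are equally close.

EMP-2

EMP-2 is 2 levels below EMP-24; EMP-1 is 3. EMP-2 is higher.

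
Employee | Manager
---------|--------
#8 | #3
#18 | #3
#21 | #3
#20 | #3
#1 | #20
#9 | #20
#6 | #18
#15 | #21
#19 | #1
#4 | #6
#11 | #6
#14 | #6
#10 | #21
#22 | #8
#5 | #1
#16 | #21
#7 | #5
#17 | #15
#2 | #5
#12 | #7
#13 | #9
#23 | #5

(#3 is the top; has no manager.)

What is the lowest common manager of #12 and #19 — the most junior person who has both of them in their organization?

#12's chain of managers is #7, #5, #1, #20, #3. #19's chain of managers is #1, #20, #3. The first manager that appears in both chains is #1.

#1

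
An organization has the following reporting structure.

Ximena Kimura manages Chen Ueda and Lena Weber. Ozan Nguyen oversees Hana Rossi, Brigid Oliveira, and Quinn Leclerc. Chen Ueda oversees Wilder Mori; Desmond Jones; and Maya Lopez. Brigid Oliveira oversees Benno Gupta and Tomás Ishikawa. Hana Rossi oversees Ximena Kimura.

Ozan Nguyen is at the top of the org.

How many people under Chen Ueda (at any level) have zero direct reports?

The people in Chen Ueda's organization with no one reporting to them are Maya Lopez, Desmond Jones, Wilder Mori. That is 3.

3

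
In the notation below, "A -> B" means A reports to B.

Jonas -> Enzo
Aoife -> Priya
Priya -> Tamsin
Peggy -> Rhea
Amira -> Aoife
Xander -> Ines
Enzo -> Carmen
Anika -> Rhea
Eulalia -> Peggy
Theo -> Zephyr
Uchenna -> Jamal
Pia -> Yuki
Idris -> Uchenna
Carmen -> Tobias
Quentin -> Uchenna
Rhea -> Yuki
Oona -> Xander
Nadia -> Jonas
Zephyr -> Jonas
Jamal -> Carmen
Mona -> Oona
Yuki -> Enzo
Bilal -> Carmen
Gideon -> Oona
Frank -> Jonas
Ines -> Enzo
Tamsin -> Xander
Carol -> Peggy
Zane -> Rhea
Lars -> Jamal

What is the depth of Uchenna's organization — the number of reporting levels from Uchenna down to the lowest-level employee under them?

1

The longest chain under Uchenna runs Uchenna → Idris, which is 1 level below Uchenna.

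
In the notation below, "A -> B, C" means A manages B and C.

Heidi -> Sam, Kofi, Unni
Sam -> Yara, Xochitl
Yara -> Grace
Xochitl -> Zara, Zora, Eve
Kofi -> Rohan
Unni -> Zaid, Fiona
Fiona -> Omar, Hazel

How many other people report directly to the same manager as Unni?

Unni reports to Heidi. Heidi's other direct reports are Sam, Kofi — 2 peers.

2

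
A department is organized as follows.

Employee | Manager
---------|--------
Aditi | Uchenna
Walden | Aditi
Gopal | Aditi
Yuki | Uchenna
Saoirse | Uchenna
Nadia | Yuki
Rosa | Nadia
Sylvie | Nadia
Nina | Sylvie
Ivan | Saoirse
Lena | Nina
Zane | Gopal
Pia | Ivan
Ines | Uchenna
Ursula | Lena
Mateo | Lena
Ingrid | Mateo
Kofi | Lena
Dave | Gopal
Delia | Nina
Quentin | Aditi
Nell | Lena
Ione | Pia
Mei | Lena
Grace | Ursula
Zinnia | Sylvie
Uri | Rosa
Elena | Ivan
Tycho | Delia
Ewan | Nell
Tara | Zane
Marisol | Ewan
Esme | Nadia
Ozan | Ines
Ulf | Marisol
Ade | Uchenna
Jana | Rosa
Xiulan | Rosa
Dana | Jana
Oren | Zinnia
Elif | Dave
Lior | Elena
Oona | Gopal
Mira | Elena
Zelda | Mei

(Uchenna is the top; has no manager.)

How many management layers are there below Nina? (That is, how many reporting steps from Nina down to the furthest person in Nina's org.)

5

The longest chain under Nina runs Nina → Lena → Nell → Ewan → Marisol → Ulf, which is 5 levels below Nina.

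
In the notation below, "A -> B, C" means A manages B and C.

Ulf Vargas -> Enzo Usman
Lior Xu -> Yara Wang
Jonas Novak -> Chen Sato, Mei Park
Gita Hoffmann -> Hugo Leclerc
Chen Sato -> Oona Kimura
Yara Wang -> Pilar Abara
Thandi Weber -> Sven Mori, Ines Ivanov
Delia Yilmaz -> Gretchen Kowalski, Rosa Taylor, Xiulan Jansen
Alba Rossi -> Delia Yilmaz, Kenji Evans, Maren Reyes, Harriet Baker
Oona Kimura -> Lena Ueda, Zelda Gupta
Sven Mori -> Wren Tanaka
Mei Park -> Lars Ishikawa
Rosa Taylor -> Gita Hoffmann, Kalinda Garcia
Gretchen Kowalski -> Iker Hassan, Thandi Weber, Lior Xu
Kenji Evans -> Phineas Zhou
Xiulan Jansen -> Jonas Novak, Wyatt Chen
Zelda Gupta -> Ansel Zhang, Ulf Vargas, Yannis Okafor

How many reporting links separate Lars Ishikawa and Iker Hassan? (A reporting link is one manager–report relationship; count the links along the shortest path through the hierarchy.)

6

Lars Ishikawa is 4 levels below Delia Yilmaz, and Iker Hassan is 2 levels below Delia Yilmaz (their lowest common manager). The shortest path runs up from Lars Ishikawa to Delia Yilmaz and back down to Iker Hassan: 4 + 2 = 6 links.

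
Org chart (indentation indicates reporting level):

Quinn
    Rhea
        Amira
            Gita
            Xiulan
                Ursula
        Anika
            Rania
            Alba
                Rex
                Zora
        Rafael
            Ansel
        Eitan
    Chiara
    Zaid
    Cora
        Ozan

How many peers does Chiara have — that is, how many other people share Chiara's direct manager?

Chiara reports to Quinn. Quinn's other direct reports are Rhea, Zaid, Cora — 3 peers.

3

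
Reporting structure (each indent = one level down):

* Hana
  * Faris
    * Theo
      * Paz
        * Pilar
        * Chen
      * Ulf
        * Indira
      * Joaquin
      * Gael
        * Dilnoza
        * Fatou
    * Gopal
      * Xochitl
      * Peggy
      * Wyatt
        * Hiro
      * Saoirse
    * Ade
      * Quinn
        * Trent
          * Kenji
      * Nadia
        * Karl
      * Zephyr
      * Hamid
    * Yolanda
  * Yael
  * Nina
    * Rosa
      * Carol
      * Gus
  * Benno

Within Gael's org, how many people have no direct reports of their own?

The people in Gael's organization with no one reporting to them are Fatou, Dilnoza. That is 2.

2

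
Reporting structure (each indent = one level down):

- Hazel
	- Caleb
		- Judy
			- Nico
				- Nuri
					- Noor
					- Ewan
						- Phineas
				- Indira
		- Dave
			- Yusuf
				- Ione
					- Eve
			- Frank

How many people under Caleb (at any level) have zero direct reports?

5

The people in Caleb's organization with no one reporting to them are Frank, Eve, Indira, Phineas, Noor. That is 5.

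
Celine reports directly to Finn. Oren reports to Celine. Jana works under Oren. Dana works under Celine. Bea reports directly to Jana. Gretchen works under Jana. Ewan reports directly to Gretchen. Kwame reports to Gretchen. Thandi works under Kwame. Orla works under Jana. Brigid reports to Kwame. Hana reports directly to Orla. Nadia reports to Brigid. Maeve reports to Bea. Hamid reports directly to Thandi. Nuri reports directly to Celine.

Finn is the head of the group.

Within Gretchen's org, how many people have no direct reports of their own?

3

The people in Gretchen's organization with no one reporting to them are Nadia, Hamid, Ewan. That is 3.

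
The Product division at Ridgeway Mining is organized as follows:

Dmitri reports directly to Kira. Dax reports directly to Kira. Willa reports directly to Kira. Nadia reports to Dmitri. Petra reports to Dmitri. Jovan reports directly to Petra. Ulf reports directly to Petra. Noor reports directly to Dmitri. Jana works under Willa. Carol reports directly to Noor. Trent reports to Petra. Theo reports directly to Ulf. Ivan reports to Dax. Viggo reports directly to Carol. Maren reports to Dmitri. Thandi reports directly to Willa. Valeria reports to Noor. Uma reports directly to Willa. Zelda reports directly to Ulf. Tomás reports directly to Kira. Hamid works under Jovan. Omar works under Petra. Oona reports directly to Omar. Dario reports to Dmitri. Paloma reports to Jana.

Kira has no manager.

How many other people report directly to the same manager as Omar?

Omar reports to Petra. Petra's other direct reports are Jovan, Ulf, Trent — 3 peers.

3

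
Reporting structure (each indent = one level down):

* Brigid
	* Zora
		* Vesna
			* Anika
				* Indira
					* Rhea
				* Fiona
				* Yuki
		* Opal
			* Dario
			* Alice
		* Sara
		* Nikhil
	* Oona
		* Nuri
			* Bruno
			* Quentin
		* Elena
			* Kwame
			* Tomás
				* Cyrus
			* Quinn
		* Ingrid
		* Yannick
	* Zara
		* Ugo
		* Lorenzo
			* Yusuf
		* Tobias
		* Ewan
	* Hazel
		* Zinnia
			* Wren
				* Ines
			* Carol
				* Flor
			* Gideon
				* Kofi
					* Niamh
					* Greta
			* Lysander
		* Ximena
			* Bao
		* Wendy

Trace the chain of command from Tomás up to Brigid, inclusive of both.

Tomás reports to Elena. Elena reports to Oona. Oona reports to Brigid. Brigid is at the top.

Tomás -> Elena -> Oona -> Brigid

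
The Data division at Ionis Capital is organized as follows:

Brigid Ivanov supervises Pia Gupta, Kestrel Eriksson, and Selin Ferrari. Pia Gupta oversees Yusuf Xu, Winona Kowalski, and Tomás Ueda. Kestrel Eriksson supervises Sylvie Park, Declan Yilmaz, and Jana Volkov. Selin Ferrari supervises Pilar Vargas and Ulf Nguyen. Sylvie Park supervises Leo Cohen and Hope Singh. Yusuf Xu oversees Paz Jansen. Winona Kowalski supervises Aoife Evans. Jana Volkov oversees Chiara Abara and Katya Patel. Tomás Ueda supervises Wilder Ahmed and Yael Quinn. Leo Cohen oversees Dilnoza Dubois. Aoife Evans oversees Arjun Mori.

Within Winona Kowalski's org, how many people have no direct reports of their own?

The only person in Winona Kowalski's organization with no one reporting to them is Arjun Mori. That is 1.

1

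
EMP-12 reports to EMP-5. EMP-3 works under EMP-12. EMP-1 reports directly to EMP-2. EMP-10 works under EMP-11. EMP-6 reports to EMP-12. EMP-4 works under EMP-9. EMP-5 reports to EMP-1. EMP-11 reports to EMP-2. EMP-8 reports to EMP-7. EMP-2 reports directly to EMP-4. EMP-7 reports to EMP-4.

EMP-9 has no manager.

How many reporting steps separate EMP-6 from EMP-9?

6

Chain from EMP-6 up to EMP-9: EMP-6 → EMP-12 → EMP-5 → EMP-1 → EMP-2 → EMP-4 → EMP-9. That is 6 steps up, so EMP-6 is 6 levels below EMP-9.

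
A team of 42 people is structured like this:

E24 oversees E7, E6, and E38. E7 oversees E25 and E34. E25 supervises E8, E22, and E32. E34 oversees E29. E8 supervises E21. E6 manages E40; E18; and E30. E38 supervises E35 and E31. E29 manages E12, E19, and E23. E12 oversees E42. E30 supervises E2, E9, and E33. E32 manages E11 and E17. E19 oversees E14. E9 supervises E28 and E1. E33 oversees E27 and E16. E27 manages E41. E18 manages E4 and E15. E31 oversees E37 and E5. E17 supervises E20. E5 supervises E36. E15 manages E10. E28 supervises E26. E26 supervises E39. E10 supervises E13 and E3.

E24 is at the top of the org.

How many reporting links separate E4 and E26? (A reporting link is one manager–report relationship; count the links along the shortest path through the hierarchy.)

6

E4 is 2 levels below E6, and E26 is 4 levels below E6 (their lowest common manager). The shortest path runs up from E4 to E6 and back down to E26: 2 + 4 = 6 links.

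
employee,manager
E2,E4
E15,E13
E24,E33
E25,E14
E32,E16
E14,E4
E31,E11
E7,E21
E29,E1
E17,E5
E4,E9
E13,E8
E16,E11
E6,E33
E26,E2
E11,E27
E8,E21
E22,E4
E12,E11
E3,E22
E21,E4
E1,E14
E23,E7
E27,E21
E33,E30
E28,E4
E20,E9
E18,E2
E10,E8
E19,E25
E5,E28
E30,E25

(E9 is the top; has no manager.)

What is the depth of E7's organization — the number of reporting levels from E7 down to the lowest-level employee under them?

1

The longest chain under E7 runs E7 → E23, which is 1 level below E7.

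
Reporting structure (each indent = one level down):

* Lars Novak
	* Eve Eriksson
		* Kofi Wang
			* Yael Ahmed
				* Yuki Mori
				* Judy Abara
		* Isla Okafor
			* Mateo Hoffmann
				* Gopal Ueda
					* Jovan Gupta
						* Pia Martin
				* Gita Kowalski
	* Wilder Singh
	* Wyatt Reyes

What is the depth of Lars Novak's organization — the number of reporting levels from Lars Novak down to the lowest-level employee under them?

6

The longest chain under Lars Novak runs Lars Novak → Eve Eriksson → Isla Okafor → Mateo Hoffmann → Gopal Ueda → Jovan Gupta → Pia Martin, which is 6 levels below Lars Novak.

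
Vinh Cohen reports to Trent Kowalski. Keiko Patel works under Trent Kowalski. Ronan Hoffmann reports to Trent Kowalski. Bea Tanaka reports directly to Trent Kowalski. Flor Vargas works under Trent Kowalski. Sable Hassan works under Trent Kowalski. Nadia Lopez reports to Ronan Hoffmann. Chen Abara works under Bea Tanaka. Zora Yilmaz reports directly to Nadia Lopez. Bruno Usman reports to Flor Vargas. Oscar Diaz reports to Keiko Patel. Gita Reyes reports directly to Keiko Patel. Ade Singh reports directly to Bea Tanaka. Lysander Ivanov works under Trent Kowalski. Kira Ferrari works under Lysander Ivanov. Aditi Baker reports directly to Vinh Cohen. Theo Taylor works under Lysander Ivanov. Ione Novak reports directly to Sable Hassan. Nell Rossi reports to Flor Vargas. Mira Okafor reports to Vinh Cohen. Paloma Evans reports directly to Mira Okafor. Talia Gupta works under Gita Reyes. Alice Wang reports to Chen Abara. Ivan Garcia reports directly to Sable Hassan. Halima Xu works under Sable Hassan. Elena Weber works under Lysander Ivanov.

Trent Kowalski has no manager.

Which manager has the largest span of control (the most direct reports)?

Direct-report counts: Trent Kowalski has 7; Lysander Ivanov has 3; Sable Hassan has 3; Flor Vargas has 2; Bea Tanaka has 2; Chen Abara has 1; Ronan Hoffmann has 1; Nadia Lopez has 1; Keiko Patel has 2; Gita Reyes has 1; Vinh Cohen has 2; Mira Okafor has 1. The largest is 7, held by Trent Kowalski.

Trent Kowalski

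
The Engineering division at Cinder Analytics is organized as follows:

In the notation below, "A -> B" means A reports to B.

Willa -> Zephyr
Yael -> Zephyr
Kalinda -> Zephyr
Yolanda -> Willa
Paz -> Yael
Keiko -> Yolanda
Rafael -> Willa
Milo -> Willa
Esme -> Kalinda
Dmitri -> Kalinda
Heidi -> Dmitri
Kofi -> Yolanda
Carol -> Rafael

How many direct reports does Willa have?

Willa directly manages Yolanda, Rafael, Milo. That is 3 direct reports.

3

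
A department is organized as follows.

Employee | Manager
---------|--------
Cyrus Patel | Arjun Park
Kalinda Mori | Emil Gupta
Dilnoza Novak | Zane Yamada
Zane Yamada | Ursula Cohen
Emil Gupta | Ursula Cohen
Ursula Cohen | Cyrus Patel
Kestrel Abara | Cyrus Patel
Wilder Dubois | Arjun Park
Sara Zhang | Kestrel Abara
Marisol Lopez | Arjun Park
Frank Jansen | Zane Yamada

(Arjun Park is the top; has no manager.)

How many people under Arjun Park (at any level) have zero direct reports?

6

The people in Arjun Park's organization with no one reporting to them are Wilder Dubois, Marisol Lopez, Sara Zhang, Kalinda Mori, Dilnoza Novak, Frank Jansen. That is 6.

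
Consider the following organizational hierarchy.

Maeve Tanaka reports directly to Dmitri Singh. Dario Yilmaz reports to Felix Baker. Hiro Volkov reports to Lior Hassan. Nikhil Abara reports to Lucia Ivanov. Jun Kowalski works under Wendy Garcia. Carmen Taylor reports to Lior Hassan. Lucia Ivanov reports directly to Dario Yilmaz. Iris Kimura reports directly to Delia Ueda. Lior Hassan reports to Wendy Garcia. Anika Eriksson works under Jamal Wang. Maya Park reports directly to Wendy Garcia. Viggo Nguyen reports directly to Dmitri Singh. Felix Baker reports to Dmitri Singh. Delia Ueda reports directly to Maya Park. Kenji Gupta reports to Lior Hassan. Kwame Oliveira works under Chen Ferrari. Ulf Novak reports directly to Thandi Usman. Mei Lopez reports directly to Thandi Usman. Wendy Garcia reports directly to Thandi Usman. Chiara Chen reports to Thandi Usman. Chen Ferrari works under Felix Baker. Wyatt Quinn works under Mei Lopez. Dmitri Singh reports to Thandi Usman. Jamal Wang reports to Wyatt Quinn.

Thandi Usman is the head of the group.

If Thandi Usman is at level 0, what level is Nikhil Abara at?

5

Chain from Nikhil Abara up to Thandi Usman: Nikhil Abara → Lucia Ivanov → Dario Yilmaz → Felix Baker → Dmitri Singh → Thandi Usman. That is 5 steps up, so Nikhil Abara is 5 levels below Thandi Usman.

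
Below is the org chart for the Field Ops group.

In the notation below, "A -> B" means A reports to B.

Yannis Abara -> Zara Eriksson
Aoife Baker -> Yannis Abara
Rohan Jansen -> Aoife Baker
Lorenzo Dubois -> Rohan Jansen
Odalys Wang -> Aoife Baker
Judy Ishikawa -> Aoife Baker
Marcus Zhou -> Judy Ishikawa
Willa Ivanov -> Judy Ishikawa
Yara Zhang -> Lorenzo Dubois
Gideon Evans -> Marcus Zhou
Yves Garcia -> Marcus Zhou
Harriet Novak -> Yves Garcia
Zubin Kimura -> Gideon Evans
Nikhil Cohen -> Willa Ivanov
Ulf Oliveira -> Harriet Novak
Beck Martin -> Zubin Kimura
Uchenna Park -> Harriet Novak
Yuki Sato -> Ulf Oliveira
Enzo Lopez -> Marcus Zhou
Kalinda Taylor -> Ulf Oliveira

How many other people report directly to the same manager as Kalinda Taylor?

Kalinda Taylor reports to Ulf Oliveira. Ulf Oliveira's other direct reports are Yuki Sato — 1 peer.

1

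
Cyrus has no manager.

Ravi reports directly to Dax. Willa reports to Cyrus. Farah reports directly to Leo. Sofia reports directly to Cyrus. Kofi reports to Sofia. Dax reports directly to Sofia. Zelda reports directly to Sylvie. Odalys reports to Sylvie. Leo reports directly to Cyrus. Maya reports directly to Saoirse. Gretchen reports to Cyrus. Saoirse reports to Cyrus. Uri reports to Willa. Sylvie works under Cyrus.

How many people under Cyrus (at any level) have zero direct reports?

8

The people in Cyrus's organization with no one reporting to them are Gretchen, Uri, Maya, Ravi, Kofi, Farah, Odalys, Zelda. That is 8.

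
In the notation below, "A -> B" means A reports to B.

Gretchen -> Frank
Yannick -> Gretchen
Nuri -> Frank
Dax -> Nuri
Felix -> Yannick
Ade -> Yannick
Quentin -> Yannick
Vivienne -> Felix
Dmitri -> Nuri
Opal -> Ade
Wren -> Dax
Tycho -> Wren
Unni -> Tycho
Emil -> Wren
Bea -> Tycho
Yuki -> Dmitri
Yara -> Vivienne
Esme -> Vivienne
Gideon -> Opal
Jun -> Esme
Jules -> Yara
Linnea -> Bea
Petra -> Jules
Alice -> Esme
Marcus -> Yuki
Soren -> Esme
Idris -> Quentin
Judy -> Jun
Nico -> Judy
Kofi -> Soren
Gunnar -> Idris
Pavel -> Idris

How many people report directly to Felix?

1

Felix directly manages Vivienne. That is 1 direct report.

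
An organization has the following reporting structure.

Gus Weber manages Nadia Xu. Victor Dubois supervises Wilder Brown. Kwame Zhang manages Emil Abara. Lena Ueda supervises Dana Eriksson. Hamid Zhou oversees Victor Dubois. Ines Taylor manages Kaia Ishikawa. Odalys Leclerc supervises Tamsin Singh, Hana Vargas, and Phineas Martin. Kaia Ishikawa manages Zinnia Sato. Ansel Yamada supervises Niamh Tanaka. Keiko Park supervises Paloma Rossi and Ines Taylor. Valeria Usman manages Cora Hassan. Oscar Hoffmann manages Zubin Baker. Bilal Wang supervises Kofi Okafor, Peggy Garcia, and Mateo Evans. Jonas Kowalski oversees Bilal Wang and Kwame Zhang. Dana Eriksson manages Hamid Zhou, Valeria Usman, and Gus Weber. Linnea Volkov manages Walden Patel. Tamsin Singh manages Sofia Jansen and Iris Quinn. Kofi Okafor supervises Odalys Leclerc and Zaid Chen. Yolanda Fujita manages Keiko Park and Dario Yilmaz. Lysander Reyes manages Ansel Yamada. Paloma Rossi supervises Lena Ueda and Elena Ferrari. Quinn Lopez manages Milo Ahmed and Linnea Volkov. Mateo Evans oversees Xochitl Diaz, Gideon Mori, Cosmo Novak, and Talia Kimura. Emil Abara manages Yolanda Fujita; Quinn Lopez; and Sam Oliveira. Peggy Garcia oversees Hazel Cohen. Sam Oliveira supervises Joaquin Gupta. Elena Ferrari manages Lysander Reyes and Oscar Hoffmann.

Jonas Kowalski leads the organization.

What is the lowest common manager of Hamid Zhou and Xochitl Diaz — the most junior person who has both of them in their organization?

Hamid Zhou's chain of managers is Dana Eriksson, Lena Ueda, Paloma Rossi, Keiko Park, Yolanda Fujita, Emil Abara, Kwame Zhang, Jonas Kowalski. Xochitl Diaz's chain of managers is Mateo Evans, Bilal Wang, Jonas Kowalski. The first manager that appears in both chains is Jonas Kowalski.

Jonas Kowalski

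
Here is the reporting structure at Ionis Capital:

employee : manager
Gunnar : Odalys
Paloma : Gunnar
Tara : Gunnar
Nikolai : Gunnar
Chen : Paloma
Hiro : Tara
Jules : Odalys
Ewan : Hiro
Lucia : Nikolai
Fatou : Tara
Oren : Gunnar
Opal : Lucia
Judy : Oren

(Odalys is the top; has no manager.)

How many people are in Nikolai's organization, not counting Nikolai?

Nikolai directly manages Lucia. Under Lucia: Opal (1). That's 2 in total.

2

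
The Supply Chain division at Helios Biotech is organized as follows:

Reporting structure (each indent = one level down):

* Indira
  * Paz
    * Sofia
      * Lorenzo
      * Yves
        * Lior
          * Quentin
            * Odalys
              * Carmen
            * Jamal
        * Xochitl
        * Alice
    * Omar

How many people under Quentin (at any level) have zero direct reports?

The people in Quentin's organization with no one reporting to them are Jamal, Carmen. That is 2.

2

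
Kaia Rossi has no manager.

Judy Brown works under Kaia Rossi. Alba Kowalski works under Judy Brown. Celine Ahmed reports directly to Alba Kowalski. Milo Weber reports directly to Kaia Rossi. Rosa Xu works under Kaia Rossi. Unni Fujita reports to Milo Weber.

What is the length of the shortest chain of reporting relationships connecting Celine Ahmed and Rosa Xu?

4

Celine Ahmed is 3 levels below Kaia Rossi, and Rosa Xu is 1 level below Kaia Rossi (their lowest common manager). The shortest path runs up from Celine Ahmed to Kaia Rossi and back down to Rosa Xu: 3 + 1 = 4 links.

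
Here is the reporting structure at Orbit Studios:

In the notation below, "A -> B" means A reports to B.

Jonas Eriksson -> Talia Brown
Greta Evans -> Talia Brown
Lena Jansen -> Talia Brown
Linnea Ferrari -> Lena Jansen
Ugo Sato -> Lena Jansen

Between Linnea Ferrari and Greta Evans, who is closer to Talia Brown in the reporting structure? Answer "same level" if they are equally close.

Greta Evans

Linnea Ferrari is 2 levels below Talia Brown; Greta Evans is 1. Greta Evans is higher.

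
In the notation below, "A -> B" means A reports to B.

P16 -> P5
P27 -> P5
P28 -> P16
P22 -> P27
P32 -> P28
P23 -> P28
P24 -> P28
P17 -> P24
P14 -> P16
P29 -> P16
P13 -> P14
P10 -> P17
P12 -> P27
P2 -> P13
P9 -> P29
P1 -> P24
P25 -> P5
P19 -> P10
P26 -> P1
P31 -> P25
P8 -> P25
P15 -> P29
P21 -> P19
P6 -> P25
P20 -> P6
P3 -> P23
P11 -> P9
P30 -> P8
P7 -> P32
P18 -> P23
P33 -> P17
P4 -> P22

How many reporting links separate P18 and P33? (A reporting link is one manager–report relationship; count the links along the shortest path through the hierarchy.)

P18 is 2 levels below P28, and P33 is 3 levels below P28 (their lowest common manager). The shortest path runs up from P18 to P28 and back down to P33: 2 + 3 = 5 links.

5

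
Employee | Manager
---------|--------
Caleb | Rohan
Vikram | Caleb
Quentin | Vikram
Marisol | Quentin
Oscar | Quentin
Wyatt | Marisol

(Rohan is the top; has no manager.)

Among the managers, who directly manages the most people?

Quentin

Direct-report counts: Rohan has 1; Caleb has 1; Vikram has 1; Quentin has 2; Marisol has 1. The largest is 2, held by Quentin.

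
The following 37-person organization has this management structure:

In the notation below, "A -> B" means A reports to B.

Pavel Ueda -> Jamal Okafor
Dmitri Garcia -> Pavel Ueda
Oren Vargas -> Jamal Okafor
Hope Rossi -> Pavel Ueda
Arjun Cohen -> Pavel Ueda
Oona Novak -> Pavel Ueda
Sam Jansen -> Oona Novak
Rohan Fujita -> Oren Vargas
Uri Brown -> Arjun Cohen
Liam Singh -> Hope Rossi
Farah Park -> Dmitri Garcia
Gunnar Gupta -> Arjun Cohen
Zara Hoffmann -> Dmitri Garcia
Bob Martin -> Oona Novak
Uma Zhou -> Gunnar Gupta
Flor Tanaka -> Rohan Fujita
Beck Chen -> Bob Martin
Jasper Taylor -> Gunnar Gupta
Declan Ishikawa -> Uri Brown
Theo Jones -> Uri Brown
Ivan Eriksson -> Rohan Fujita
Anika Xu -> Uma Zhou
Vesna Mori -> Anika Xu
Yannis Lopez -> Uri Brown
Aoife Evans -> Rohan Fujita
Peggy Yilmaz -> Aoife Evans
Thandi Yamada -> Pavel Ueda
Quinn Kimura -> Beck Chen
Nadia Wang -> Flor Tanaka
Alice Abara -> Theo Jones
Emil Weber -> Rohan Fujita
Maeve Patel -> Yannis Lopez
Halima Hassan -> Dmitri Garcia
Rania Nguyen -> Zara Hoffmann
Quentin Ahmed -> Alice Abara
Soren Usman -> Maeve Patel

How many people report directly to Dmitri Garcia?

Dmitri Garcia directly manages Farah Park, Zara Hoffmann, Halima Hassan. That is 3 direct reports.

3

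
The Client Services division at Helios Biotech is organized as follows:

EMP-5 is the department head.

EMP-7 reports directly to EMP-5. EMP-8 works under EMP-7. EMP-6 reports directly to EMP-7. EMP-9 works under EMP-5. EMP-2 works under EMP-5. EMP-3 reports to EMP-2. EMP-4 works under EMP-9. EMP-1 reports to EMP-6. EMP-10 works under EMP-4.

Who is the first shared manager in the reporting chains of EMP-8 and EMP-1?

EMP-7

EMP-8's chain of managers is EMP-7, EMP-5. EMP-1's chain of managers is EMP-6, EMP-7, EMP-5. The first manager that appears in both chains is EMP-7.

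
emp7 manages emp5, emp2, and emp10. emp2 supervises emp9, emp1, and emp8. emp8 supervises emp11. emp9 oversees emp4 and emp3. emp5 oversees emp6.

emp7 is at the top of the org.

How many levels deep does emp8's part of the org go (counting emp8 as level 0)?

The longest chain under emp8 runs emp8 → emp11, which is 1 level below emp8.

1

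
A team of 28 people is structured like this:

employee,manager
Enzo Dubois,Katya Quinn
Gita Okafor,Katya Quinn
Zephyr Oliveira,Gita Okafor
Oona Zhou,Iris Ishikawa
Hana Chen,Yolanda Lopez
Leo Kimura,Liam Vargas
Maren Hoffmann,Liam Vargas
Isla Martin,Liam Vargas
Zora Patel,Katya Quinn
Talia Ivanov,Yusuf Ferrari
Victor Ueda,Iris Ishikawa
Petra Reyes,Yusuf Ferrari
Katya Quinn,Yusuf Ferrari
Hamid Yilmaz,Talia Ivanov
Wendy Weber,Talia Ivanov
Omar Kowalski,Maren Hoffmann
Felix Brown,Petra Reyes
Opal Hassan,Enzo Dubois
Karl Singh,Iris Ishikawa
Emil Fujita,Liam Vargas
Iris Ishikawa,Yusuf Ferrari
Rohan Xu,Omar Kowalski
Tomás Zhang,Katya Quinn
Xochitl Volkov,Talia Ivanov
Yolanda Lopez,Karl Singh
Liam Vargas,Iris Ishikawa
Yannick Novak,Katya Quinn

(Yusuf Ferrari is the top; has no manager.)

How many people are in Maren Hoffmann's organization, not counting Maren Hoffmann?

Maren Hoffmann directly manages Omar Kowalski. Under Omar Kowalski: Rohan Xu (1). That's 2 in total.

2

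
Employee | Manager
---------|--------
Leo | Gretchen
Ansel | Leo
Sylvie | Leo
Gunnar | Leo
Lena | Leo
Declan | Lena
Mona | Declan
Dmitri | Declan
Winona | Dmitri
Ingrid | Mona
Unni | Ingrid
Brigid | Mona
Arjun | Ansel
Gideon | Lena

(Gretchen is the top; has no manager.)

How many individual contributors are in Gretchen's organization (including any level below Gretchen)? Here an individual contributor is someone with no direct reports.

The people in Gretchen's organization with no one reporting to them are Gideon, Winona, Brigid, Unni, Gunnar, Sylvie, Arjun. That is 7.

7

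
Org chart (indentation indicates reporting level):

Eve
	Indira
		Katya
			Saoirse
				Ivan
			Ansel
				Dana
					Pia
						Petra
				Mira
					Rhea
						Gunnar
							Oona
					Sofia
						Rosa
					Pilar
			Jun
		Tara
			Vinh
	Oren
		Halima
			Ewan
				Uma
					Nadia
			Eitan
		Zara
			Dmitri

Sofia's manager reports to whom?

Ansel

Sofia reports to Mira, and Mira reports to Ansel. So Sofia's skip-level manager is Ansel.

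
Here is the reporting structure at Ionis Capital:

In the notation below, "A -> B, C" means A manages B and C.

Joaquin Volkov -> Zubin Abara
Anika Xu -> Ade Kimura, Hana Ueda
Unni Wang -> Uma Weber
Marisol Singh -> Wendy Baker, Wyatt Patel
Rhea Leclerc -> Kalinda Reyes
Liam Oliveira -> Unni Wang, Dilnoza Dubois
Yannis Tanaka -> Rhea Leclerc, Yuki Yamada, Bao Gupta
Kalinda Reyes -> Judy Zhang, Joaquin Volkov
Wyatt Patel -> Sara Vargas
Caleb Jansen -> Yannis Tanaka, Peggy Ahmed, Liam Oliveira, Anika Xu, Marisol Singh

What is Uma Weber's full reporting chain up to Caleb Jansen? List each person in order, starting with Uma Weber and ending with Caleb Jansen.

Uma Weber -> Unni Wang -> Liam Oliveira -> Caleb Jansen

Uma Weber reports to Unni Wang. Unni Wang reports to Liam Oliveira. Liam Oliveira reports to Caleb Jansen. Caleb Jansen is at the top.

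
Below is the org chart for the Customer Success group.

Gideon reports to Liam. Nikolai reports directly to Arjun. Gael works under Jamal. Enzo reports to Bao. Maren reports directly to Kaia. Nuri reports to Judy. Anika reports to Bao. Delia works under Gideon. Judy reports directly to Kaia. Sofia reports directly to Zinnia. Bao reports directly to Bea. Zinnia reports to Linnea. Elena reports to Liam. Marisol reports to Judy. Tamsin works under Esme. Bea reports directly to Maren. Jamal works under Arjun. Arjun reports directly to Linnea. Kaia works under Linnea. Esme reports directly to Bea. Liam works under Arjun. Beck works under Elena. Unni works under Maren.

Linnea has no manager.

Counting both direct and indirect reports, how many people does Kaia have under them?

Kaia directly manages Maren, Judy. Under Maren: Unni, Bea, Esme, Tamsin, Bao, Enzo, Anika (7). Under Judy: Nuri, Marisol (2). So Kaia's organization is 2 direct reports plus everyone under them: 8 + 3 = 11.

11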